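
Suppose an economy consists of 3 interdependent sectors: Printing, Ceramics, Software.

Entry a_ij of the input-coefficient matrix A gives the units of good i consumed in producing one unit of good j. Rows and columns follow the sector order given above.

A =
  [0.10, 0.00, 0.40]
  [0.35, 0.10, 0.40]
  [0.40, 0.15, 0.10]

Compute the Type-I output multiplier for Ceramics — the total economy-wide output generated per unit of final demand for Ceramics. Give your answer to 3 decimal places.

m_2 = 1.657

I − A =
  [   0.90     0.00    -0.40]
  [  -0.35     0.90    -0.40]
  [  -0.40    -0.15     0.90]
Cofactors of I−A, C_ij = (−1)^(i+j)·(minor ij) (rows/columns in the sector order above):
  C_11 = (0.90)(0.90) − (-0.40)(-0.15) = 0.7500
  C_12 = −[(-0.35)(0.90) − (-0.40)(-0.40)] = 0.4750
  C_13 = (-0.35)(-0.15) − (0.90)(-0.40) = 0.4125
  C_21 = −[(0.00)(0.90) − (-0.40)(-0.15)] = 0.0600
  C_22 = (0.90)(0.90) − (-0.40)(-0.40) = 0.6500
  C_23 = −[(0.90)(-0.15) − (0.00)(-0.40)] = 0.1350
  C_31 = (0.00)(-0.40) − (-0.40)(0.90) = 0.3600
  C_32 = −[(0.90)(-0.40) − (-0.40)(-0.35)] = 0.5000
  C_33 = (0.90)(0.90) − (0.00)(-0.35) = 0.8100
det(I−A) = Σ_j (I−A)_1j·C_1j = (0.90)(0.7500) + (0.00)(0.4750) + (-0.40)(0.4125) = 0.5100
adj(I−A) = Cᵀ =
  [ 0.7500   0.0600   0.3600]
  [ 0.4750   0.6500   0.5000]
  [ 0.4125   0.1350   0.8100]
(I − A)⁻¹ = adj(I−A) / det(I−A) ≈
  [   1.4706     0.1176     0.7059]
  [   0.9314     1.2745     0.9804]
  [   0.8088     0.2647     1.5882]
The output multiplier for sector j is the column-j sum of the Leontief inverse (I − A)⁻¹ = adj(I−A) / det(I−A).
Column 2 of adj(I−A): (0.0600, 0.6500, 0.1350); det(I−A) = 0.5100.
m_2 = (0.0600 + 0.6500 + 0.1350) / 0.5100 = 0.845 / 0.5100 ≈ 1.657.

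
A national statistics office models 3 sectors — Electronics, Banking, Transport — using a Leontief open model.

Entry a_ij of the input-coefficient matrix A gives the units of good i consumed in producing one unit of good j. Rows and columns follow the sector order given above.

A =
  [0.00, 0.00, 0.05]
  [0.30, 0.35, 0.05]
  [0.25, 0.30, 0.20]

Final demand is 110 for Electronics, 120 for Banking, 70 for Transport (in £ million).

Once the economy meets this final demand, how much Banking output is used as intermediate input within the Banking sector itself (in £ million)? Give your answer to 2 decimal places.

I − A =
  [   1.00     0.00    -0.05]
  [  -0.30     0.65    -0.05]
  [  -0.25    -0.30     0.80]
Cofactors of I−A, C_ij = (−1)^(i+j)·(minor ij) (rows/columns in the sector order above):
  C_11 = (0.65)(0.80) − (-0.05)(-0.30) = 0.5050
  C_12 = −[(-0.30)(0.80) − (-0.05)(-0.25)] = 0.2525
  C_13 = (-0.30)(-0.30) − (0.65)(-0.25) = 0.2525
  C_21 = −[(0.00)(0.80) − (-0.05)(-0.30)] = 0.0150
  C_22 = (1.00)(0.80) − (-0.05)(-0.25) = 0.7875
  C_23 = −[(1.00)(-0.30) − (0.00)(-0.25)] = 0.3000
  C_31 = (0.00)(-0.05) − (-0.05)(0.65) = 0.0325
  C_32 = −[(1.00)(-0.05) − (-0.05)(-0.30)] = 0.0650
  C_33 = (1.00)(0.65) − (0.00)(-0.30) = 0.6500
det(I−A) = Σ_j (I−A)_1j·C_1j = (1.00)(0.5050) + (0.00)(0.2525) + (-0.05)(0.2525) = 0.492375
adj(I−A) = Cᵀ =
  [ 0.5050   0.0150   0.0325]
  [ 0.2525   0.7875   0.0650]
  [ 0.2525   0.3000   0.6500]
(I − A)⁻¹ = adj(I−A) / det(I−A) ≈
  [   1.0256     0.0305     0.0660]
  [   0.5128     1.5994     0.1320]
  [   0.5128     0.6093     1.3201]
First solve x = (I − A)⁻¹ d = adj(I−A)·d / det(I−A); in particular x_2 = (0.2525·110 + 0.7875·120 + 0.0650·70) / 0.492375 = 126.825 / 0.492375 ≈ 257.5781.
Intermediate flow from 2 to 2: z_22 = a_22 · x_2 = 0.35 × 126.825 / 0.492375 = 44.38875 / 0.492375 ≈ 90.15.

z_22 = 90.15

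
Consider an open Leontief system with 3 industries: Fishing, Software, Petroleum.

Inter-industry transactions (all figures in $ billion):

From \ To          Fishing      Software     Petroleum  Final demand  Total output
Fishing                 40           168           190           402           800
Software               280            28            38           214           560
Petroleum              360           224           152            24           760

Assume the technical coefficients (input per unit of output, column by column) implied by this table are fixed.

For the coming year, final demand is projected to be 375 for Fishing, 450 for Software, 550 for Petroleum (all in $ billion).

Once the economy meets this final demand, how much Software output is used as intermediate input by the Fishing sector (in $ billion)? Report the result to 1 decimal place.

z_21 = 423.7

Technical coefficients a_ij = z_ij / X_j:
  a_11 = 40/800 = 0.05, a_21 = 280/800 = 0.35, a_31 = 360/800 = 0.45
  a_12 = 168/560 = 0.30, a_22 = 28/560 = 0.05, a_32 = 224/560 = 0.40
  a_13 = 190/760 = 0.25, a_23 = 38/760 = 0.05, a_33 = 152/760 = 0.20
I − A =
  [   0.95    -0.30    -0.25]
  [  -0.35     0.95    -0.05]
  [  -0.45    -0.40     0.80]
Cofactors of I−A, C_ij = (−1)^(i+j)·(minor ij) (rows/columns in the sector order above):
  C_11 = (0.95)(0.80) − (-0.05)(-0.40) = 0.7400
  C_12 = −[(-0.35)(0.80) − (-0.05)(-0.45)] = 0.3025
  C_13 = (-0.35)(-0.40) − (0.95)(-0.45) = 0.5675
  C_21 = −[(-0.30)(0.80) − (-0.25)(-0.40)] = 0.3400
  C_22 = (0.95)(0.80) − (-0.25)(-0.45) = 0.6475
  C_23 = −[(0.95)(-0.40) − (-0.30)(-0.45)] = 0.5150
  C_31 = (-0.30)(-0.05) − (-0.25)(0.95) = 0.2525
  C_32 = −[(0.95)(-0.05) − (-0.25)(-0.35)] = 0.1350
  C_33 = (0.95)(0.95) − (-0.30)(-0.35) = 0.7975
det(I−A) = Σ_j (I−A)_1j·C_1j = (0.95)(0.7400) + (-0.30)(0.3025) + (-0.25)(0.5675) = 0.470375
adj(I−A) = Cᵀ =
  [ 0.7400   0.3400   0.2525]
  [ 0.3025   0.6475   0.1350]
  [ 0.5675   0.5150   0.7975]
(I − A)⁻¹ = adj(I−A) / det(I−A) ≈
  [   1.5732     0.7228     0.5368]
  [   0.6431     1.3766     0.2870]
  [   1.2065     1.0949     1.6955]
First solve x = (I − A)⁻¹ d = adj(I−A)·d / det(I−A); in particular x_1 = (0.7400·375 + 0.3400·450 + 0.2525·550) / 0.470375 = 569.375 / 0.470375 ≈ 1210.470.
Intermediate flow from 2 to 1: z_21 = a_21 · x_1 = 0.35 × 569.375 / 0.470375 = 199.28125 / 0.470375 ≈ 423.7.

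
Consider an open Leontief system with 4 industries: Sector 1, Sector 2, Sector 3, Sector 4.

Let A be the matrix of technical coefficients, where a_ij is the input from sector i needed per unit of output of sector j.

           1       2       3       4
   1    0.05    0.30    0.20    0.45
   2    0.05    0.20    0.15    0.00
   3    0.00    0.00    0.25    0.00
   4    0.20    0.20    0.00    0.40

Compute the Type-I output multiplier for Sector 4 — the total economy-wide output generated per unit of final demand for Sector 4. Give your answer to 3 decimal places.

m_4 = 3.043

I − A =
  [   0.95    -0.30    -0.20    -0.45]
  [  -0.05     0.80    -0.15     0.00]
  [   0.00     0.00     0.75     0.00]
  [  -0.20    -0.20     0.00     0.60]
Compute the cofactors C_ij = (−1)^(i+j)·(3×3 minor ij) of I−A; the adjugate is their transpose:
adj(I−A) = Cᵀ =
  [ 0.360000   0.202500   0.136500   0.270000]
  [ 0.022500   0.360000   0.078000   0.016875]
  [ 0.000000   0.000000   0.370500   0.000000]
  [ 0.127500   0.187500   0.071500   0.558750]
det(I−A) = Σ_j (I−A)_1j·C_1j = (0.95)(0.360000) + (-0.30)(0.022500) + (-0.20)(0.000000) + (-0.45)(0.127500) = 0.277875
(I − A)⁻¹ = adj(I−A) / det(I−A) ≈
  [   1.2955     0.7287     0.4912     0.9717]
  [   0.0810     1.2955     0.2807     0.0607]
  [   0.0000     0.0000     1.3333     0.0000]
  [   0.4588     0.6748     0.2573     2.0108]
The output multiplier for sector j is the column-j sum of the Leontief inverse (I − A)⁻¹ = adj(I−A) / det(I−A).
Column 4 of adj(I−A): (0.270000, 0.016875, 0.000000, 0.558750); det(I−A) = 0.277875.
m_4 = (0.270000 + 0.016875 + 0.000000 + 0.558750) / 0.277875 = 0.845625 / 0.277875 ≈ 3.043.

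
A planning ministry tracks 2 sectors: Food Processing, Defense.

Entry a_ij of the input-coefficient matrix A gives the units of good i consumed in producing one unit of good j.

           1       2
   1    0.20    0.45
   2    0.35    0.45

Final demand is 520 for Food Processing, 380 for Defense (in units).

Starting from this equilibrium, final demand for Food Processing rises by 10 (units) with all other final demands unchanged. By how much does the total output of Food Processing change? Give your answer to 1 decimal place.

I − A =
  [   0.80    -0.45]
  [  -0.35     0.55]
det(I−A) = (0.80)(0.55) − (-0.45)(-0.35) = 0.2825
adj(I−A) = [[0.55, 0.45], [0.35, 0.80]]
(I − A)⁻¹ = adj(I−A) / det(I−A) ≈
  [   1.9469     1.5929]
  [   1.2389     2.8319]
Δx = (I − A)⁻¹ Δd with Δd having +10 in the Food Processing component and 0 elsewhere.
So Δx_1 = L_11 · (+10), where L_11 = adj(I−A)_11 / det(I−A) = 0.55 / 0.2825.
Δx_1 = 0.55 × (+10) / 0.2825 = 5.50 / 0.2825 ≈ 19.5.

Δx_1 = 19.5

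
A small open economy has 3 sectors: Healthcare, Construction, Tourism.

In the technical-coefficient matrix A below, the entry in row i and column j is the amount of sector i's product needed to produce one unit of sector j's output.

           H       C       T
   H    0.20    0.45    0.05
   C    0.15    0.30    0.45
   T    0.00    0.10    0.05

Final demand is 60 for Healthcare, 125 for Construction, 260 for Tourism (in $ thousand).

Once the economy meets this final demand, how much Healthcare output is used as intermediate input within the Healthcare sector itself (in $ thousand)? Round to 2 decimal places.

z_HH = 70.98

I − A =
  [   0.80    -0.45    -0.05]
  [  -0.15     0.70    -0.45]
  [   0.00    -0.10     0.95]
Cofactors of I−A, C_ij = (−1)^(i+j)·(minor ij) (rows/columns in the sector order above):
  C_11 = (0.70)(0.95) − (-0.45)(-0.10) = 0.6200
  C_12 = −[(-0.15)(0.95) − (-0.45)(0.00)] = 0.1425
  C_13 = (-0.15)(-0.10) − (0.70)(0.00) = 0.0150
  C_21 = −[(-0.45)(0.95) − (-0.05)(-0.10)] = 0.4325
  C_22 = (0.80)(0.95) − (-0.05)(0.00) = 0.7600
  C_23 = −[(0.80)(-0.10) − (-0.45)(0.00)] = 0.0800
  C_31 = (-0.45)(-0.45) − (-0.05)(0.70) = 0.2375
  C_32 = −[(0.80)(-0.45) − (-0.05)(-0.15)] = 0.3675
  C_33 = (0.80)(0.70) − (-0.45)(-0.15) = 0.4925
det(I−A) = Σ_j (I−A)_1j·C_1j = (0.80)(0.6200) + (-0.45)(0.1425) + (-0.05)(0.0150) = 0.431125
adj(I−A) = Cᵀ =
  [ 0.6200   0.4325   0.2375]
  [ 0.1425   0.7600   0.3675]
  [ 0.0150   0.0800   0.4925]
(I − A)⁻¹ = adj(I−A) / det(I−A) ≈
  [   1.4381     1.0032     0.5509]
  [   0.3305     1.7628     0.8524]
  [   0.0348     0.1856     1.1424]
First solve x = (I − A)⁻¹ d = adj(I−A)·d / det(I−A); in particular x_H = (0.6200·60 + 0.4325·125 + 0.2375·260) / 0.431125 = 153.0125 / 0.431125 ≈ 354.9145.
Intermediate flow from H to H: z_HH = a_HH · x_H = 0.20 × 153.0125 / 0.431125 = 30.6025 / 0.431125 ≈ 70.98.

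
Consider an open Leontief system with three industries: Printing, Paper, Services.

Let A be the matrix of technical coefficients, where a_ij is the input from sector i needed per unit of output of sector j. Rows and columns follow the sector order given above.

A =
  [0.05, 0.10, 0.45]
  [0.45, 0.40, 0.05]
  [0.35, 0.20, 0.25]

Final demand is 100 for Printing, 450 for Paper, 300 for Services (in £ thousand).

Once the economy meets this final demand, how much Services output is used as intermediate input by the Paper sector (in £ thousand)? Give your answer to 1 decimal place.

z_32 = 291.1

I − A =
  [   0.95    -0.10    -0.45]
  [  -0.45     0.60    -0.05]
  [  -0.35    -0.20     0.75]
Cofactors of I−A, C_ij = (−1)^(i+j)·(minor ij) (rows/columns in the sector order above):
  C_11 = (0.60)(0.75) − (-0.05)(-0.20) = 0.4400
  C_12 = −[(-0.45)(0.75) − (-0.05)(-0.35)] = 0.3550
  C_13 = (-0.45)(-0.20) − (0.60)(-0.35) = 0.3000
  C_21 = −[(-0.10)(0.75) − (-0.45)(-0.20)] = 0.1650
  C_22 = (0.95)(0.75) − (-0.45)(-0.35) = 0.5550
  C_23 = −[(0.95)(-0.20) − (-0.10)(-0.35)] = 0.2250
  C_31 = (-0.10)(-0.05) − (-0.45)(0.60) = 0.2750
  C_32 = −[(0.95)(-0.05) − (-0.45)(-0.45)] = 0.2500
  C_33 = (0.95)(0.60) − (-0.10)(-0.45) = 0.5250
det(I−A) = Σ_j (I−A)_1j·C_1j = (0.95)(0.4400) + (-0.10)(0.3550) + (-0.45)(0.3000) = 0.2475
adj(I−A) = Cᵀ =
  [ 0.4400   0.1650   0.2750]
  [ 0.3550   0.5550   0.2500]
  [ 0.3000   0.2250   0.5250]
(I − A)⁻¹ = adj(I−A) / det(I−A) ≈
  [   1.7778     0.6667     1.1111]
  [   1.4343     2.2424     1.0101]
  [   1.2121     0.9091     2.1212]
First solve x = (I − A)⁻¹ d = adj(I−A)·d / det(I−A); in particular x_2 = (0.3550·100 + 0.5550·450 + 0.2500·300) / 0.2475 = 360.25 / 0.2475 ≈ 1455.556.
Intermediate flow from 3 to 2: z_32 = a_32 · x_2 = 0.20 × 360.25 / 0.2475 = 72.05 / 0.2475 ≈ 291.1.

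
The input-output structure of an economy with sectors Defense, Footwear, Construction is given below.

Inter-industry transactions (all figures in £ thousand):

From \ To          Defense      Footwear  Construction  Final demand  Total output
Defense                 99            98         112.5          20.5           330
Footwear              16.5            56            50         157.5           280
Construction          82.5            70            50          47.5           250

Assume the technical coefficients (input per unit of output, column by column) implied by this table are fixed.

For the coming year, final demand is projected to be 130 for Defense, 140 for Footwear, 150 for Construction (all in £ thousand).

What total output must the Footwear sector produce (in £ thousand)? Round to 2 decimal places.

x_F = 345.34

Technical coefficients a_ij = z_ij / X_j:
  a_DD = 99/330 = 0.30, a_FD = 16.5/330 = 0.05, a_CD = 82.5/330 = 0.25
  a_DF = 98/280 = 0.35, a_FF = 56/280 = 0.20, a_CF = 70/280 = 0.25
  a_DC = 112.5/250 = 0.45, a_FC = 50/250 = 0.20, a_CC = 50/250 = 0.20
I − A =
  [   0.70    -0.35    -0.45]
  [  -0.05     0.80    -0.20]
  [  -0.25    -0.25     0.80]
Cofactors of I−A, C_ij = (−1)^(i+j)·(minor ij) (rows/columns in the sector order above):
  C_11 = (0.80)(0.80) − (-0.20)(-0.25) = 0.5900
  C_12 = −[(-0.05)(0.80) − (-0.20)(-0.25)] = 0.0900
  C_13 = (-0.05)(-0.25) − (0.80)(-0.25) = 0.2125
  C_21 = −[(-0.35)(0.80) − (-0.45)(-0.25)] = 0.3925
  C_22 = (0.70)(0.80) − (-0.45)(-0.25) = 0.4475
  C_23 = −[(0.70)(-0.25) − (-0.35)(-0.25)] = 0.2625
  C_31 = (-0.35)(-0.20) − (-0.45)(0.80) = 0.4300
  C_32 = −[(0.70)(-0.20) − (-0.45)(-0.05)] = 0.1625
  C_33 = (0.70)(0.80) − (-0.35)(-0.05) = 0.5425
det(I−A) = Σ_j (I−A)_1j·C_1j = (0.70)(0.5900) + (-0.35)(0.0900) + (-0.45)(0.2125) = 0.285875
adj(I−A) = Cᵀ =
  [ 0.5900   0.3925   0.4300]
  [ 0.0900   0.4475   0.1625]
  [ 0.2125   0.2625   0.5425]
(I − A)⁻¹ = adj(I−A) / det(I−A) ≈
  [   2.0638     1.3730     1.5042]
  [   0.3148     1.5654     0.5684]
  [   0.7433     0.9182     1.8977]
x = (I − A)⁻¹ d = adj(I−A)·d / det(I−A), with det(I−A) = 0.285875:
  x_D = (0.5900·130 + 0.3925·140 + 0.4300·150) / 0.285875 = 196.15 / 0.285875 ≈ 686.14
  x_F = (0.0900·130 + 0.4475·140 + 0.1625·150) / 0.285875 = 98.725 / 0.285875 ≈ 345.34
  x_C = (0.2125·130 + 0.2625·140 + 0.5425·150) / 0.285875 = 145.75 / 0.285875 ≈ 509.84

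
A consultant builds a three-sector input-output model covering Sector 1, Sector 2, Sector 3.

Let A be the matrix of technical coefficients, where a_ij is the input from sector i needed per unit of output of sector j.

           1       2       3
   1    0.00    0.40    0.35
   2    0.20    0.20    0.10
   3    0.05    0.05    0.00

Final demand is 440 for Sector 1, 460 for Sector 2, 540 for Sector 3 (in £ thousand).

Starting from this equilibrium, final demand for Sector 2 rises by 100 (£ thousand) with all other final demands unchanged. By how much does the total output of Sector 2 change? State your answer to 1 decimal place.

Δx_2 = 141.3

I − A =
  [   1.00    -0.40    -0.35]
  [  -0.20     0.80    -0.10]
  [  -0.05    -0.05     1.00]
Cofactors of I−A, C_ij = (−1)^(i+j)·(minor ij) (rows/columns in the sector order above):
  C_11 = (0.80)(1.00) − (-0.10)(-0.05) = 0.7950
  C_12 = −[(-0.20)(1.00) − (-0.10)(-0.05)] = 0.2050
  C_13 = (-0.20)(-0.05) − (0.80)(-0.05) = 0.0500
  C_21 = −[(-0.40)(1.00) − (-0.35)(-0.05)] = 0.4175
  C_22 = (1.00)(1.00) − (-0.35)(-0.05) = 0.9825
  C_23 = −[(1.00)(-0.05) − (-0.40)(-0.05)] = 0.0700
  C_31 = (-0.40)(-0.10) − (-0.35)(0.80) = 0.3200
  C_32 = −[(1.00)(-0.10) − (-0.35)(-0.20)] = 0.1700
  C_33 = (1.00)(0.80) − (-0.40)(-0.20) = 0.7200
det(I−A) = Σ_j (I−A)_1j·C_1j = (1.00)(0.7950) + (-0.40)(0.2050) + (-0.35)(0.0500) = 0.6955
adj(I−A) = Cᵀ =
  [ 0.7950   0.4175   0.3200]
  [ 0.2050   0.9825   0.1700]
  [ 0.0500   0.0700   0.7200]
(I − A)⁻¹ = adj(I−A) / det(I−A) ≈
  [   1.1431     0.6003     0.4601]
  [   0.2948     1.4127     0.2444]
  [   0.0719     0.1006     1.0352]
Δx = (I − A)⁻¹ Δd with Δd having +100 in the Sector 2 component and 0 elsewhere.
So Δx_2 = L_22 · (+100), where L_22 = adj(I−A)_22 / det(I−A) = 0.9825 / 0.6955.
Δx_2 = 0.9825 × (+100) / 0.6955 = 98.25 / 0.6955 ≈ 141.3.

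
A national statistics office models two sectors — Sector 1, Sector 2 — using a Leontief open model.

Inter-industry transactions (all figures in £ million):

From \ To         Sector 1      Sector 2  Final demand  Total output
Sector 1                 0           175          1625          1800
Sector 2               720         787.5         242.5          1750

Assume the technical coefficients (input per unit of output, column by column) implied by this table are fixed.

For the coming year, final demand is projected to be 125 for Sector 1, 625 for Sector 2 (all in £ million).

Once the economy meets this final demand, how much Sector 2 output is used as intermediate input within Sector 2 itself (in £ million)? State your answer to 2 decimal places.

Technical coefficients a_ij = z_ij / X_j:
  a_11 = 0/1800 = 0.00, a_21 = 720/1800 = 0.40
  a_12 = 175/1750 = 0.10, a_22 = 787.5/1750 = 0.45
I − A =
  [   1.00    -0.10]
  [  -0.40     0.55]
det(I−A) = (1.00)(0.55) − (-0.10)(-0.40) = 0.5100
adj(I−A) = [[0.55, 0.10], [0.40, 1.00]]
(I − A)⁻¹ = adj(I−A) / det(I−A) ≈
  [   1.0784     0.1961]
  [   0.7843     1.9608]
First solve x = (I − A)⁻¹ d = adj(I−A)·d / det(I−A); in particular x_2 = (0.40·125 + 1.00·625) / 0.5100 = 675.00 / 0.5100 ≈ 1323.5294.
Intermediate flow from 2 to 2: z_22 = a_22 · x_2 = 0.45 × 675.00 / 0.5100 = 303.75 / 0.5100 ≈ 595.59.

z_22 = 595.59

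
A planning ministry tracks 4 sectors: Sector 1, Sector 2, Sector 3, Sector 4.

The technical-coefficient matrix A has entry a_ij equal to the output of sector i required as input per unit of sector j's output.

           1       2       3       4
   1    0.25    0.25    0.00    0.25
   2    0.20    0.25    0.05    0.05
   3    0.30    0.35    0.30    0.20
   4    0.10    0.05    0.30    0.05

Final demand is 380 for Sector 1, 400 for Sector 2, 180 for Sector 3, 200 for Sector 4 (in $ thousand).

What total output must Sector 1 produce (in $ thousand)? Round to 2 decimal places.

I − A =
  [   0.75    -0.25     0.00    -0.25]
  [  -0.20     0.75    -0.05    -0.05]
  [  -0.30    -0.35     0.70    -0.20]
  [  -0.10    -0.05    -0.30     0.95]
Compute the cofactors C_ij = (−1)^(i+j)·(3×3 minor ij) of I−A; the adjugate is their transpose:
adj(I−A) = Cᵀ =
  [ 0.429625   0.186250   0.072500   0.138125]
  [ 0.144250   0.413750   0.060625   0.072500]
  [ 0.298250   0.328125   0.462500   0.193125]
  [ 0.147000   0.145000   0.156875   0.341875]
det(I−A) = Σ_j (I−A)_1j·C_1j = (0.75)(0.429625) + (-0.25)(0.144250) + (0.00)(0.298250) + (-0.25)(0.147000) = 0.24940625
(I − A)⁻¹ = adj(I−A) / det(I−A) ≈
  [   1.7226     0.7468     0.2907     0.5538]
  [   0.5784     1.6589     0.2431     0.2907]
  [   1.1958     1.3156     1.8544     0.7743]
  [   0.5894     0.5814     0.6290     1.3708]
x = (I − A)⁻¹ d = adj(I−A)·d / det(I−A), with det(I−A) = 0.24940625:
  x_1 = (0.429625·380 + 0.186250·400 + 0.072500·180 + 0.138125·200) / 0.24940625 = 278.4325 / 0.24940625 ≈ 1116.38
  x_2 = (0.144250·380 + 0.413750·400 + 0.060625·180 + 0.072500·200) / 0.24940625 = 245.7275 / 0.24940625 ≈ 985.25
  x_3 = (0.298250·380 + 0.328125·400 + 0.462500·180 + 0.193125·200) / 0.24940625 = 366.46 / 0.24940625 ≈ 1469.33
  x_4 = (0.147000·380 + 0.145000·400 + 0.156875·180 + 0.341875·200) / 0.24940625 = 210.4725 / 0.24940625 ≈ 843.89

x_1 = 1116.38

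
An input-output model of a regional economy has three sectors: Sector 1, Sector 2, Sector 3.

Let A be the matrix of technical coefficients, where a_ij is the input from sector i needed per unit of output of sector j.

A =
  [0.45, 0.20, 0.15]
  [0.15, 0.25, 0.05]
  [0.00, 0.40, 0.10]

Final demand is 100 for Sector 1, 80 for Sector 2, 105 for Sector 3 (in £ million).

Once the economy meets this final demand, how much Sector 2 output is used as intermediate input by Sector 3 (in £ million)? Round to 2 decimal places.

I − A =
  [   0.55    -0.20    -0.15]
  [  -0.15     0.75    -0.05]
  [   0.00    -0.40     0.90]
Cofactors of I−A, C_ij = (−1)^(i+j)·(minor ij) (rows/columns in the sector order above):
  C_11 = (0.75)(0.90) − (-0.05)(-0.40) = 0.6550
  C_12 = −[(-0.15)(0.90) − (-0.05)(0.00)] = 0.1350
  C_13 = (-0.15)(-0.40) − (0.75)(0.00) = 0.0600
  C_21 = −[(-0.20)(0.90) − (-0.15)(-0.40)] = 0.2400
  C_22 = (0.55)(0.90) − (-0.15)(0.00) = 0.4950
  C_23 = −[(0.55)(-0.40) − (-0.20)(0.00)] = 0.2200
  C_31 = (-0.20)(-0.05) − (-0.15)(0.75) = 0.1225
  C_32 = −[(0.55)(-0.05) − (-0.15)(-0.15)] = 0.0500
  C_33 = (0.55)(0.75) − (-0.20)(-0.15) = 0.3825
det(I−A) = Σ_j (I−A)_1j·C_1j = (0.55)(0.6550) + (-0.20)(0.1350) + (-0.15)(0.0600) = 0.32425
adj(I−A) = Cᵀ =
  [ 0.6550   0.2400   0.1225]
  [ 0.1350   0.4950   0.0500]
  [ 0.0600   0.2200   0.3825]
(I − A)⁻¹ = adj(I−A) / det(I−A) ≈
  [   2.0200     0.7402     0.3778]
  [   0.4163     1.5266     0.1542]
  [   0.1850     0.6785     1.1796]
First solve x = (I − A)⁻¹ d = adj(I−A)·d / det(I−A); in particular x_3 = (0.0600·100 + 0.2200·80 + 0.3825·105) / 0.32425 = 63.7625 / 0.32425 ≈ 196.6461.
Intermediate flow from 2 to 3: z_23 = a_23 · x_3 = 0.05 × 63.7625 / 0.32425 = 3.188125 / 0.32425 ≈ 9.83.

z_23 = 9.83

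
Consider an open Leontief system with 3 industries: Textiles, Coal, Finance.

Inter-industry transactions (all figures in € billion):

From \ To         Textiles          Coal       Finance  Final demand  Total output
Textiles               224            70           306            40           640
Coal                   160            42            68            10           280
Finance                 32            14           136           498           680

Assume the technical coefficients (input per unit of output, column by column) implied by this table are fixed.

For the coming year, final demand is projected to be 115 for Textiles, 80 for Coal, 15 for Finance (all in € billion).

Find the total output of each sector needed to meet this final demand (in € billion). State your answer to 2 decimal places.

Technical coefficients a_ij = z_ij / X_j:
  a_11 = 224/640 = 0.35, a_21 = 160/640 = 0.25, a_31 = 32/640 = 0.05
  a_12 = 70/280 = 0.25, a_22 = 42/280 = 0.15, a_32 = 14/280 = 0.05
  a_13 = 306/680 = 0.45, a_23 = 68/680 = 0.10, a_33 = 136/680 = 0.20
I − A =
  [   0.65    -0.25    -0.45]
  [  -0.25     0.85    -0.10]
  [  -0.05    -0.05     0.80]
Cofactors of I−A, C_ij = (−1)^(i+j)·(minor ij) (rows/columns in the sector order above):
  C_11 = (0.85)(0.80) − (-0.10)(-0.05) = 0.6750
  C_12 = −[(-0.25)(0.80) − (-0.10)(-0.05)] = 0.2050
  C_13 = (-0.25)(-0.05) − (0.85)(-0.05) = 0.0550
  C_21 = −[(-0.25)(0.80) − (-0.45)(-0.05)] = 0.2225
  C_22 = (0.65)(0.80) − (-0.45)(-0.05) = 0.4975
  C_23 = −[(0.65)(-0.05) − (-0.25)(-0.05)] = 0.0450
  C_31 = (-0.25)(-0.10) − (-0.45)(0.85) = 0.4075
  C_32 = −[(0.65)(-0.10) − (-0.45)(-0.25)] = 0.1775
  C_33 = (0.65)(0.85) − (-0.25)(-0.25) = 0.4900
det(I−A) = Σ_j (I−A)_1j·C_1j = (0.65)(0.6750) + (-0.25)(0.2050) + (-0.45)(0.0550) = 0.36275
adj(I−A) = Cᵀ =
  [ 0.6750   0.2225   0.4075]
  [ 0.2050   0.4975   0.1775]
  [ 0.0550   0.0450   0.4900]
(I − A)⁻¹ = adj(I−A) / det(I−A) ≈
  [   1.8608     0.6134     1.1234]
  [   0.5651     1.3715     0.4893]
  [   0.1516     0.1241     1.3508]
x = (I − A)⁻¹ d = adj(I−A)·d / det(I−A), with det(I−A) = 0.36275:
  x_1 = (0.6750·115 + 0.2225·80 + 0.4075·15) / 0.36275 = 101.5375 / 0.36275 ≈ 279.91
  x_2 = (0.2050·115 + 0.4975·80 + 0.1775·15) / 0.36275 = 66.0375 / 0.36275 ≈ 182.05
  x_3 = (0.0550·115 + 0.0450·80 + 0.4900·15) / 0.36275 = 17.275 / 0.36275 ≈ 47.62

x_1 = 279.91, x_2 = 182.05, x_3 = 47.62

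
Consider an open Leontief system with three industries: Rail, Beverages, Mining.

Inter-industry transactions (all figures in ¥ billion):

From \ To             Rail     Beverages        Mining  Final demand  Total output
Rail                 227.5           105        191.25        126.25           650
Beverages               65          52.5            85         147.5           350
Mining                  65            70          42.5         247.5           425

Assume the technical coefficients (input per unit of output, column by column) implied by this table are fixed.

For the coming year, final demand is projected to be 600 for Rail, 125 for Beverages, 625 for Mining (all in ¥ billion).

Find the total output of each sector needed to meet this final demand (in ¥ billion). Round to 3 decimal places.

Technical coefficients a_ij = z_ij / X_j:
  a_11 = 227.5/650 = 0.35, a_21 = 65/650 = 0.10, a_31 = 65/650 = 0.10
  a_12 = 105/350 = 0.30, a_22 = 52.5/350 = 0.15, a_32 = 70/350 = 0.20
  a_13 = 191.25/425 = 0.45, a_23 = 85/425 = 0.20, a_33 = 42.5/425 = 0.10
I − A =
  [   0.65    -0.30    -0.45]
  [  -0.10     0.85    -0.20]
  [  -0.10    -0.20     0.90]
Cofactors of I−A, C_ij = (−1)^(i+j)·(minor ij) (rows/columns in the sector order above):
  C_11 = (0.85)(0.90) − (-0.20)(-0.20) = 0.7250
  C_12 = −[(-0.10)(0.90) − (-0.20)(-0.10)] = 0.1100
  C_13 = (-0.10)(-0.20) − (0.85)(-0.10) = 0.1050
  C_21 = −[(-0.30)(0.90) − (-0.45)(-0.20)] = 0.3600
  C_22 = (0.65)(0.90) − (-0.45)(-0.10) = 0.5400
  C_23 = −[(0.65)(-0.20) − (-0.30)(-0.10)] = 0.1600
  C_31 = (-0.30)(-0.20) − (-0.45)(0.85) = 0.4425
  C_32 = −[(0.65)(-0.20) − (-0.45)(-0.10)] = 0.1750
  C_33 = (0.65)(0.85) − (-0.30)(-0.10) = 0.5225
det(I−A) = Σ_j (I−A)_1j·C_1j = (0.65)(0.7250) + (-0.30)(0.1100) + (-0.45)(0.1050) = 0.3910
adj(I−A) = Cᵀ =
  [ 0.7250   0.3600   0.4425]
  [ 0.1100   0.5400   0.1750]
  [ 0.1050   0.1600   0.5225]
(I − A)⁻¹ = adj(I−A) / det(I−A) ≈
  [   1.8542     0.9207     1.1317]
  [   0.2813     1.3811     0.4476]
  [   0.2685     0.4092     1.3363]
x = (I − A)⁻¹ d = adj(I−A)·d / det(I−A), with det(I−A) = 0.3910:
  x_1 = (0.7250·600 + 0.3600·125 + 0.4425·625) / 0.3910 = 756.5625 / 0.3910 ≈ 1934.942
  x_2 = (0.1100·600 + 0.5400·125 + 0.1750·625) / 0.3910 = 242.875 / 0.3910 ≈ 621.164
  x_3 = (0.1050·600 + 0.1600·125 + 0.5225·625) / 0.3910 = 409.5625 / 0.3910 ≈ 1047.474

x_1 = 1934.942, x_2 = 621.164, x_3 = 1047.474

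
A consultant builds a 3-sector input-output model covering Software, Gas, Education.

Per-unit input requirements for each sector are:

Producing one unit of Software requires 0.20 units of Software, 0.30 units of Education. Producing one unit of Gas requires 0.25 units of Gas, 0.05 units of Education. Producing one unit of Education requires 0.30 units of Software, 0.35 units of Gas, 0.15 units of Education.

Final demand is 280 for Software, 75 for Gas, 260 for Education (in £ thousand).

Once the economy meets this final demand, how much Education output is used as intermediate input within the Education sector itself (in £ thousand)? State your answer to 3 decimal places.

I − A =
  [   0.80     0.00    -0.30]
  [   0.00     0.75    -0.35]
  [  -0.30    -0.05     0.85]
Cofactors of I−A, C_ij = (−1)^(i+j)·(minor ij) (rows/columns in the sector order above):
  C_11 = (0.75)(0.85) − (-0.35)(-0.05) = 0.6200
  C_12 = −[(0.00)(0.85) − (-0.35)(-0.30)] = 0.1050
  C_13 = (0.00)(-0.05) − (0.75)(-0.30) = 0.2250
  C_21 = −[(0.00)(0.85) − (-0.30)(-0.05)] = 0.0150
  C_22 = (0.80)(0.85) − (-0.30)(-0.30) = 0.5900
  C_23 = −[(0.80)(-0.05) − (0.00)(-0.30)] = 0.0400
  C_31 = (0.00)(-0.35) − (-0.30)(0.75) = 0.2250
  C_32 = −[(0.80)(-0.35) − (-0.30)(0.00)] = 0.2800
  C_33 = (0.80)(0.75) − (0.00)(0.00) = 0.6000
det(I−A) = Σ_j (I−A)_1j·C_1j = (0.80)(0.6200) + (0.00)(0.1050) + (-0.30)(0.2250) = 0.4285
adj(I−A) = Cᵀ =
  [ 0.6200   0.0150   0.2250]
  [ 0.1050   0.5900   0.2800]
  [ 0.2250   0.0400   0.6000]
(I − A)⁻¹ = adj(I−A) / det(I−A) ≈
  [   1.4469     0.0350     0.5251]
  [   0.2450     1.3769     0.6534]
  [   0.5251     0.0933     1.4002]
First solve x = (I − A)⁻¹ d = adj(I−A)·d / det(I−A); in particular x_3 = (0.2250·280 + 0.0400·75 + 0.6000·260) / 0.4285 = 222.00 / 0.4285 ≈ 518.08635.
Intermediate flow from 3 to 3: z_33 = a_33 · x_3 = 0.15 × 222.00 / 0.4285 = 33.30 / 0.4285 ≈ 77.713.

z_33 = 77.713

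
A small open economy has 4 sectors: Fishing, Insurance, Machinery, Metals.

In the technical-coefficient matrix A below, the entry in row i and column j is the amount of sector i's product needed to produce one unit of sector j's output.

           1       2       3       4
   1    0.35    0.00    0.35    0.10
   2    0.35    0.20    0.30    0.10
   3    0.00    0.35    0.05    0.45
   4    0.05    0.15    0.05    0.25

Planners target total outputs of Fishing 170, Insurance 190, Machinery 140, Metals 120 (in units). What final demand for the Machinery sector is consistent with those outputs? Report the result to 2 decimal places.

I − A =
  [   0.65     0.00    -0.35    -0.10]
  [  -0.35     0.80    -0.30    -0.10]
  [   0.00    -0.35     0.95    -0.45]
  [  -0.05    -0.15    -0.05     0.75]
d = (I − A) x:
  d_1 = (+0.65)·170 + (+0.00)·190 + (-0.35)·140 + (-0.10)·120 = 49.50
  d_2 = (-0.35)·170 + (+0.80)·190 + (-0.30)·140 + (-0.10)·120 = 38.50
  d_3 = (+0.00)·170 + (-0.35)·190 + (+0.95)·140 + (-0.45)·120 = 12.50
  d_4 = (-0.05)·170 + (-0.15)·190 + (-0.05)·140 + (+0.75)·120 = 46.00

d_3 = 12.50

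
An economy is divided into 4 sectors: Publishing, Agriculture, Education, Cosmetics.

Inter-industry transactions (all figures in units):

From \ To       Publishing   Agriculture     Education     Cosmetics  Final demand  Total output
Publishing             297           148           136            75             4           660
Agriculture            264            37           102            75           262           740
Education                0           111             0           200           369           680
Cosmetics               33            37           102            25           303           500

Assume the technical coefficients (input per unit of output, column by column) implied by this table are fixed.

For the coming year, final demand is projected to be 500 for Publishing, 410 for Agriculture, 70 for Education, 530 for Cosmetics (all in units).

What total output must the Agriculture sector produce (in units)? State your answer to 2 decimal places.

x_A = 1457.92

Technical coefficients a_ij = z_ij / X_j:
  a_PP = 297/660 = 0.45, a_AP = 264/660 = 0.40, a_EP = 0/660 = 0.00, a_CP = 33/660 = 0.05
  a_PA = 148/740 = 0.20, a_AA = 37/740 = 0.05, a_EA = 111/740 = 0.15, a_CA = 37/740 = 0.05
  a_PE = 136/680 = 0.20, a_AE = 102/680 = 0.15, a_EE = 0/680 = 0.00, a_CE = 102/680 = 0.15
  a_PC = 75/500 = 0.15, a_AC = 75/500 = 0.15, a_EC = 200/500 = 0.40, a_CC = 25/500 = 0.05
I − A =
  [   0.55    -0.20    -0.20    -0.15]
  [  -0.40     0.95    -0.15    -0.15]
  [   0.00    -0.15     1.00    -0.40]
  [  -0.05    -0.05    -0.15     0.95]
Compute the cofactors C_ij = (−1)^(i+j)·(3×3 minor ij) of I−A; the adjugate is their transpose:
adj(I−A) = Cᵀ =
  [ 0.810250   0.221375   0.234500   0.261625]
  [ 0.366500   0.478000   0.176125   0.207500]
  [ 0.085125   0.092250   0.404625   0.198375]
  [ 0.075375   0.051375   0.085500   0.418125]
det(I−A) = Σ_j (I−A)_1j·C_1j = (0.55)(0.810250) + (-0.20)(0.366500) + (-0.20)(0.085125) + (-0.15)(0.075375) = 0.34400625
(I − A)⁻¹ = adj(I−A) / det(I−A) ≈
  [   2.3553     0.6435     0.6817     0.7605]
  [   1.0654     1.3895     0.5120     0.6032]
  [   0.2475     0.2682     1.1762     0.5767]
  [   0.2191     0.1493     0.2485     1.2155]
x = (I − A)⁻¹ d = adj(I−A)·d / det(I−A), with det(I−A) = 0.34400625:
  x_P = (0.810250·500 + 0.221375·410 + 0.234500·70 + 0.261625·530) / 0.34400625 = 650.965 / 0.34400625 ≈ 1892.31
  x_A = (0.366500·500 + 0.478000·410 + 0.176125·70 + 0.207500·530) / 0.34400625 = 501.53375 / 0.34400625 ≈ 1457.92
  x_E = (0.085125·500 + 0.092250·410 + 0.404625·70 + 0.198375·530) / 0.34400625 = 213.8475 / 0.34400625 ≈ 621.64
  x_C = (0.075375·500 + 0.051375·410 + 0.085500·70 + 0.418125·530) / 0.34400625 = 286.3425 / 0.34400625 ≈ 832.38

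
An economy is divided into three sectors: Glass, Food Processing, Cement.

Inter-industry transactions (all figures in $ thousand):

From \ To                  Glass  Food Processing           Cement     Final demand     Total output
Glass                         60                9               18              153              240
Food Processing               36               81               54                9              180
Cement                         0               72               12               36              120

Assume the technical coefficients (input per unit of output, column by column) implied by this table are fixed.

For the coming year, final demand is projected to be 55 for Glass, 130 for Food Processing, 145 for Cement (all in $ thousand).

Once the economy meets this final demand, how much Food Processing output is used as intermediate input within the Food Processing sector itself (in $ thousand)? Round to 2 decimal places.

Technical coefficients a_ij = z_ij / X_j:
  a_11 = 60/240 = 0.25, a_21 = 36/240 = 0.15, a_31 = 0/240 = 0.00
  a_12 = 9/180 = 0.05, a_22 = 81/180 = 0.45, a_32 = 72/180 = 0.40
  a_13 = 18/120 = 0.15, a_23 = 54/120 = 0.45, a_33 = 12/120 = 0.10
I − A =
  [   0.75    -0.05    -0.15]
  [  -0.15     0.55    -0.45]
  [   0.00    -0.40     0.90]
Cofactors of I−A, C_ij = (−1)^(i+j)·(minor ij) (rows/columns in the sector order above):
  C_11 = (0.55)(0.90) − (-0.45)(-0.40) = 0.3150
  C_12 = −[(-0.15)(0.90) − (-0.45)(0.00)] = 0.1350
  C_13 = (-0.15)(-0.40) − (0.55)(0.00) = 0.0600
  C_21 = −[(-0.05)(0.90) − (-0.15)(-0.40)] = 0.1050
  C_22 = (0.75)(0.90) − (-0.15)(0.00) = 0.6750
  C_23 = −[(0.75)(-0.40) − (-0.05)(0.00)] = 0.3000
  C_31 = (-0.05)(-0.45) − (-0.15)(0.55) = 0.1050
  C_32 = −[(0.75)(-0.45) − (-0.15)(-0.15)] = 0.3600
  C_33 = (0.75)(0.55) − (-0.05)(-0.15) = 0.4050
det(I−A) = Σ_j (I−A)_1j·C_1j = (0.75)(0.3150) + (-0.05)(0.1350) + (-0.15)(0.0600) = 0.2205
adj(I−A) = Cᵀ =
  [ 0.3150   0.1050   0.1050]
  [ 0.1350   0.6750   0.3600]
  [ 0.0600   0.3000   0.4050]
(I − A)⁻¹ = adj(I−A) / det(I−A) ≈
  [   1.4286     0.4762     0.4762]
  [   0.6122     3.0612     1.6327]
  [   0.2721     1.3605     1.8367]
First solve x = (I − A)⁻¹ d = adj(I−A)·d / det(I−A); in particular x_2 = (0.1350·55 + 0.6750·130 + 0.3600·145) / 0.2205 = 147.375 / 0.2205 ≈ 668.3673.
Intermediate flow from 2 to 2: z_22 = a_22 · x_2 = 0.45 × 147.375 / 0.2205 = 66.31875 / 0.2205 ≈ 300.77.

z_22 = 300.77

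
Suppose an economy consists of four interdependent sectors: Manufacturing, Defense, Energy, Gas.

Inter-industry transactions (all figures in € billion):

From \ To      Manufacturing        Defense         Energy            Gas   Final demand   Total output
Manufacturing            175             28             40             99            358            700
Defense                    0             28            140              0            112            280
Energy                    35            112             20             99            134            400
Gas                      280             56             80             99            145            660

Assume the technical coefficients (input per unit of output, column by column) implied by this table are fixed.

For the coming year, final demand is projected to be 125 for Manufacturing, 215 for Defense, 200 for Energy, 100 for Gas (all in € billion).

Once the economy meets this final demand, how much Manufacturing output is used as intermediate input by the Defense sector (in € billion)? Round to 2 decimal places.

Technical coefficients a_ij = z_ij / X_j:
  a_11 = 175/700 = 0.25, a_21 = 0/700 = 0.00, a_31 = 35/700 = 0.05, a_41 = 280/700 = 0.40
  a_12 = 28/280 = 0.10, a_22 = 28/280 = 0.10, a_32 = 112/280 = 0.40, a_42 = 56/280 = 0.20
  a_13 = 40/400 = 0.10, a_23 = 140/400 = 0.35, a_33 = 20/400 = 0.05, a_43 = 80/400 = 0.20
  a_14 = 99/660 = 0.15, a_24 = 0/660 = 0.00, a_34 = 99/660 = 0.15, a_44 = 99/660 = 0.15
I − A =
  [   0.75    -0.10    -0.10    -0.15]
  [   0.00     0.90    -0.35     0.00]
  [  -0.05    -0.40     0.95    -0.15]
  [  -0.40    -0.20    -0.20     0.85]
Compute the cofactors C_ij = (−1)^(i+j)·(3×3 minor ij) of I−A; the adjugate is their transpose:
adj(I−A) = Cᵀ =
  [ 0.570250   0.155250   0.143750   0.126000]
  [ 0.035875   0.514375   0.202125   0.042000]
  [ 0.092250   0.265250   0.519750   0.108000]
  [ 0.298500   0.256500   0.237500   0.530000]
det(I−A) = Σ_j (I−A)_1j·C_1j = (0.75)(0.570250) + (-0.10)(0.035875) + (-0.10)(0.092250) + (-0.15)(0.298500) = 0.3701
(I − A)⁻¹ = adj(I−A) / det(I−A) ≈
  [   1.5408     0.4195     0.3884     0.3404]
  [   0.0969     1.3898     0.5461     0.1135]
  [   0.2493     0.7167     1.4044     0.2918]
  [   0.8065     0.6931     0.6417     1.4320]
First solve x = (I − A)⁻¹ d = adj(I−A)·d / det(I−A); in particular x_2 = (0.035875·125 + 0.514375·215 + 0.202125·200 + 0.042000·100) / 0.3701 = 159.70 / 0.3701 ≈ 431.5050.
Intermediate flow from 1 to 2: z_12 = a_12 · x_2 = 0.10 × 159.70 / 0.3701 = 15.97 / 0.3701 ≈ 43.15.

z_12 = 43.15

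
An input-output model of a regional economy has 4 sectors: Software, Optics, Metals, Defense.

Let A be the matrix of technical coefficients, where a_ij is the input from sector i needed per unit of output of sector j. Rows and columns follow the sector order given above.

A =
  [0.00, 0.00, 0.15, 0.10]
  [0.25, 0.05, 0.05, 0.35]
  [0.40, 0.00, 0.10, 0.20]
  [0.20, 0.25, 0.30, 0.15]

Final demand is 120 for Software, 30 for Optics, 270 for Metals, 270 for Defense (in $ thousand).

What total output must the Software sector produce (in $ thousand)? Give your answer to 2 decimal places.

I − A =
  [   1.00     0.00    -0.15    -0.10]
  [  -0.25     0.95    -0.05    -0.35]
  [  -0.40     0.00     0.90    -0.20]
  [  -0.20    -0.25    -0.30     0.85]
Compute the cofactors C_ij = (−1)^(i+j)·(3×3 minor ij) of I−A; the adjugate is their transpose:
adj(I−A) = Cᵀ =
  [ 0.588500   0.030000   0.137750   0.114000]
  [ 0.300250   0.618000   0.196375   0.336000]
  [ 0.338500   0.060000   0.694750   0.228000]
  [ 0.346250   0.210000   0.335375   0.798000]
det(I−A) = Σ_j (I−A)_1j·C_1j = (1.00)(0.588500) + (0.00)(0.300250) + (-0.15)(0.338500) + (-0.10)(0.346250) = 0.5031
(I − A)⁻¹ = adj(I−A) / det(I−A) ≈
  [   1.1697     0.0596     0.2738     0.2266]
  [   0.5968     1.2284     0.3903     0.6679]
  [   0.6728     0.1193     1.3809     0.4532]
  [   0.6882     0.4174     0.6666     1.5862]
x = (I − A)⁻¹ d = adj(I−A)·d / det(I−A), with det(I−A) = 0.5031:
  x_1 = (0.588500·120 + 0.030000·30 + 0.137750·270 + 0.114000·270) / 0.5031 = 139.4925 / 0.5031 ≈ 277.27
  x_2 = (0.300250·120 + 0.618000·30 + 0.196375·270 + 0.336000·270) / 0.5031 = 198.31125 / 0.5031 ≈ 394.18
  x_3 = (0.338500·120 + 0.060000·30 + 0.694750·270 + 0.228000·270) / 0.5031 = 291.5625 / 0.5031 ≈ 579.53
  x_4 = (0.346250·120 + 0.210000·30 + 0.335375·270 + 0.798000·270) / 0.5031 = 353.86125 / 0.5031 ≈ 703.36

x_1 = 277.27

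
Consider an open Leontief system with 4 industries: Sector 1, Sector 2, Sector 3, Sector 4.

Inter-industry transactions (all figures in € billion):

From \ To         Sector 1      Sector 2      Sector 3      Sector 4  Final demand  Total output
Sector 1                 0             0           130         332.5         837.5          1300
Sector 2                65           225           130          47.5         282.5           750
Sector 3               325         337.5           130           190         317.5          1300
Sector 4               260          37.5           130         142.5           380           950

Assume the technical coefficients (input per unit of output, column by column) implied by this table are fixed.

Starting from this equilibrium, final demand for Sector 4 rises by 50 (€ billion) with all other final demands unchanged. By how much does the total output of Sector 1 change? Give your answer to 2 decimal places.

Technical coefficients a_ij = z_ij / X_j:
  a_11 = 0/1300 = 0.00, a_21 = 65/1300 = 0.05, a_31 = 325/1300 = 0.25, a_41 = 260/1300 = 0.20
  a_12 = 0/750 = 0.00, a_22 = 225/750 = 0.30, a_32 = 337.5/750 = 0.45, a_42 = 37.5/750 = 0.05
  a_13 = 130/1300 = 0.10, a_23 = 130/1300 = 0.10, a_33 = 130/1300 = 0.10, a_43 = 130/1300 = 0.10
  a_14 = 332.5/950 = 0.35, a_24 = 47.5/950 = 0.05, a_34 = 190/950 = 0.20, a_44 = 142.5/950 = 0.15
I − A =
  [   1.00     0.00    -0.10    -0.35]
  [  -0.05     0.70    -0.10    -0.05]
  [  -0.25    -0.45     0.90    -0.20]
  [  -0.20    -0.05    -0.10     0.85]
Compute the cofactors C_ij = (−1)^(i+j)·(3×3 minor ij) of I−A; the adjugate is their transpose:
adj(I−A) = Cᵀ =
  [ 0.477750   0.070750   0.085500   0.221000]
  [ 0.072750   0.648000   0.090000   0.089250]
  [ 0.200250   0.365375   0.542625   0.231625]
  [ 0.140250   0.097750   0.089250   0.565250]
det(I−A) = Σ_j (I−A)_1j·C_1j = (1.00)(0.477750) + (0.00)(0.072750) + (-0.10)(0.200250) + (-0.35)(0.140250) = 0.4086375
(I − A)⁻¹ = adj(I−A) / det(I−A) ≈
  [   1.1691     0.1731     0.2092     0.5408]
  [   0.1780     1.5858     0.2202     0.2184]
  [   0.4900     0.8941     1.3279     0.5668]
  [   0.3432     0.2392     0.2184     1.3833]
Δx = (I − A)⁻¹ Δd with Δd having +50 in the Sector 4 component and 0 elsewhere.
So Δx_1 = L_14 · (+50), where L_14 = adj(I−A)_14 / det(I−A) = 0.221000 / 0.4086375.
Δx_1 = 0.221000 × (+50) / 0.4086375 = 11.05 / 0.4086375 ≈ 27.04.

Δx_1 = 27.04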